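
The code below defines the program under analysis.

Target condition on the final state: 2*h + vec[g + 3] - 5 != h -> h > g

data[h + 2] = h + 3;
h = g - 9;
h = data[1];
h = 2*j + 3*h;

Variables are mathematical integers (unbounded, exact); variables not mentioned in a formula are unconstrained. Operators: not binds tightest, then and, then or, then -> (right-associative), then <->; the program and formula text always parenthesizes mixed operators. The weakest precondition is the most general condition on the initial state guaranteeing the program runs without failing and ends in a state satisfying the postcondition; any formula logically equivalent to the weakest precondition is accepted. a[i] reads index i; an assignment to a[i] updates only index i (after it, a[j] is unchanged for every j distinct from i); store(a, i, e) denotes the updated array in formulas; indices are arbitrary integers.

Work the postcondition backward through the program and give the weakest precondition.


Working backward. After the program, the postcondition 2*h + vec[g + 3] - 5 != h -> h > g must hold; in canonical form it is vec[g + 3] + h != 5 -> h > g.
Before h := 2*j + 3*h: vec[g + 3] + 3*h + 2*j != 5 -> 3*h + 2*j > g
Before h := data[1]: 3*data[1] + vec[g + 3] + 2*j != 5 -> 3*data[1] + 2*j > g
Before h := g - 9: 3*data[1] + vec[g + 3] + 2*j != 5 -> 3*data[1] + 2*j > g
Before data[h + 2] := h + 3: vec[g + 3] + 3*store(data, h + 2, h + 3)[1] + 2*j != 5 -> 3*store(data, h + 2, h + 3)[1] + 2*j > g
Answer: WP = vec[g + 3] + 3*store(data, h + 2, h + 3)[1] + 2*j != 5 -> 3*store(data, h + 2, h + 3)[1] + 2*j > g


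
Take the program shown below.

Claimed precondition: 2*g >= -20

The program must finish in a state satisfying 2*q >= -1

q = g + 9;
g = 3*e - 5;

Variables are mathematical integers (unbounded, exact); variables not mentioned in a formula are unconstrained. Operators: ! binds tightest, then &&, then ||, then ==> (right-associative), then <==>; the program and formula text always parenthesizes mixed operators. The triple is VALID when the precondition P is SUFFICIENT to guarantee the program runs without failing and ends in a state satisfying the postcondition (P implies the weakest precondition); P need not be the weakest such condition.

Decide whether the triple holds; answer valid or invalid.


Working backward. After the program, 2*q >= -1 must hold.
Before g := 3*e - 5: 2*q >= -1
Before q := g + 9: 2*g >= -19
The weakest precondition is 2*g >= -19.
Check whether 2*g >= -20 implies it.
Countermodel: at the initial state g = -10, the precondition holds but the weakest precondition fails.
Answer: invalid


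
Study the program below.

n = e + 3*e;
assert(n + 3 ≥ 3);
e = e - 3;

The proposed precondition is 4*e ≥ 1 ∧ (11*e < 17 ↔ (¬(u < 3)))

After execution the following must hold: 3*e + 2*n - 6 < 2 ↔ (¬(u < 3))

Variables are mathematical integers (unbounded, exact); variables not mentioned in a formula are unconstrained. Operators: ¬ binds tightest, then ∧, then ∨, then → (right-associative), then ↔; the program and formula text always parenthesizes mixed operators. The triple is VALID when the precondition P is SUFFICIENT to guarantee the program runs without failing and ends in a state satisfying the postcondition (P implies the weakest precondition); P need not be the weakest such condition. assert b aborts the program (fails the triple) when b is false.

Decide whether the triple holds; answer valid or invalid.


Working backward. After the program, the postcondition 3*e + 2*n - 6 < 2 ↔ (¬(u < 3)) must hold; in canonical form it is 3*e + 2*n < 8 ↔ (¬(u < 3)).
Before e := e - 3: 3*e + 2*n < 17 ↔ (¬(u < 3))
Before assert n + 3 ≥ 3: n ≥ 0 ∧ (3*e + 2*n < 17 ↔ (¬(u < 3)))
Before n := e + 3*e: 4*e ≥ 0 ∧ (11*e < 17 ↔ (¬(u < 3)))
The weakest precondition is 4*e ≥ 0 ∧ (11*e < 17 ↔ (¬(u < 3))).
Check whether 4*e ≥ 1 ∧ (11*e < 17 ↔ (¬(u < 3))) implies it.
Every state satisfying the precondition satisfies the weakest precondition: the implication holds.
Answer: valid


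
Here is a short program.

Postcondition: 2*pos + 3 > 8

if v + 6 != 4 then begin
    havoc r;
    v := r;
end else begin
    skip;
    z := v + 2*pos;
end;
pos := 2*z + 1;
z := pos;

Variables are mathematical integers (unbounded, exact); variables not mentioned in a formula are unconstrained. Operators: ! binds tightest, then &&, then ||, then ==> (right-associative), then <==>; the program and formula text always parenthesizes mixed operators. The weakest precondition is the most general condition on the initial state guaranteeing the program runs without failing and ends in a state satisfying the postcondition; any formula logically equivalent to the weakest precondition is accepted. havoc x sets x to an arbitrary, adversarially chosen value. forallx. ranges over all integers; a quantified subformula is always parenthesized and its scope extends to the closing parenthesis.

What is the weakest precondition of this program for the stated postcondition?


Working backward. After the program, the postcondition 2*pos + 3 > 8 must hold; in canonical form it is 2*pos > 5.
Before z := pos: 2*pos > 5
Before pos := 2*z + 1: 4*z > 3
Then branch requires 4*z > 3; else branch requires 8*pos + 4*v > 3.
Before the if: (v != -2 ==> 4*z > 3) && ((!(v != -2)) ==> 8*pos + 4*v > 3)
Answer: WP = (v != -2 ==> 4*z > 3) && ((!(v != -2)) ==> 8*pos + 4*v > 3)


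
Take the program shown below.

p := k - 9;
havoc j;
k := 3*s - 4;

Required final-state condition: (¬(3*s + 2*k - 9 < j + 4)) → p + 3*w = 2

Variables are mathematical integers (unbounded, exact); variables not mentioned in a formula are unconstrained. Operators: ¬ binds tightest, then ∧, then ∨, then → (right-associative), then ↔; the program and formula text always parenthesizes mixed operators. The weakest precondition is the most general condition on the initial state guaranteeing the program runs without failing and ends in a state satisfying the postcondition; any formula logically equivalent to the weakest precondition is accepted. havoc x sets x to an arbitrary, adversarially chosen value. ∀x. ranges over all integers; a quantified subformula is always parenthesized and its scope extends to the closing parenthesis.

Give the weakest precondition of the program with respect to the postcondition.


Working backward. After the program, the postcondition (¬(3*s + 2*k - 9 < j + 4)) → p + 3*w = 2 must hold; in canonical form it is (¬(2*k + 3*s < j + 13)) → p + 3*w = 2.
Before k := 3*s - 4: (¬(9*s < j + 21)) → p + 3*w = 2
Before havoc j: ∀j_1. ((¬(9*s < j_1 + 21)) → p + 3*w = 2)
Before p := k - 9: ∀j_1. ((¬(9*s < j_1 + 21)) → k + 3*w = 11)
Answer: WP = ∀j_1. ((¬(9*s < j_1 + 21)) → k + 3*w = 11)


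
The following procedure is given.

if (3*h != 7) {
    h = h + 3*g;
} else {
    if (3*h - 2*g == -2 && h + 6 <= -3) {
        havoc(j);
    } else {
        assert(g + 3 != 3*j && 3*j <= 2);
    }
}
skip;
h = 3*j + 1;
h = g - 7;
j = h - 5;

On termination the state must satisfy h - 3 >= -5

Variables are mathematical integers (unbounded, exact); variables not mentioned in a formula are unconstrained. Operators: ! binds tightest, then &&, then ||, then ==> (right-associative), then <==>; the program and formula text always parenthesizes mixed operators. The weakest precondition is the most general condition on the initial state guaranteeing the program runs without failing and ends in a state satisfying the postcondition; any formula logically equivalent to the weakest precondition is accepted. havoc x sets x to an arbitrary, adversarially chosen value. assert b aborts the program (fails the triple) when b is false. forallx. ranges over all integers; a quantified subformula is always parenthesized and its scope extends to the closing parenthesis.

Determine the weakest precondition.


Working backward. After the program, the postcondition h - 3 >= -5 must hold; in canonical form it is h >= -2.
Before j := h - 5: h >= -2
Before h := g - 7: g >= 5
Before h := 3*j + 1: g >= 5
Before skip: g >= 5
Then branch requires g >= 5; else branch requires ((3*h == 2*g - 2 && h <= -9) ==> g >= 5) && ((!(3*h == 2*g - 2 && h <= -9)) ==> (g != 3*j - 3 && 3*j <= 2 && g >= 5)).
Before the if: (3*h != 7 ==> g >= 5) && ((!(3*h != 7)) ==> (((3*h == 2*g - 2 && h <= -9) ==> g >= 5) && ((!(3*h == 2*g - 2 && h <= -9)) ==> (g != 3*j - 3 && 3*j <= 2 && g >= 5))))
Answer: WP = (3*h != 7 ==> g >= 5) && ((!(3*h != 7)) ==> (((3*h == 2*g - 2 && h <= -9) ==> g >= 5) && ((!(3*h == 2*g - 2 && h <= -9)) ==> (g != 3*j - 3 && 3*j <= 2 && g >= 5))))


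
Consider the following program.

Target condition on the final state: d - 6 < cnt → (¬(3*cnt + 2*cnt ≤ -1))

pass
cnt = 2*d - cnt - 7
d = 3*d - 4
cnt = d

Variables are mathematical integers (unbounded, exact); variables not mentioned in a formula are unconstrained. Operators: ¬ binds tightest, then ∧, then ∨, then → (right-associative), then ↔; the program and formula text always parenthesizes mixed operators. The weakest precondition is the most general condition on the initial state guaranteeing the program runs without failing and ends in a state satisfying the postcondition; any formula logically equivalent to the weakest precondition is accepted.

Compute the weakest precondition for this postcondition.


Working backward. After the program, the postcondition d - 6 < cnt → (¬(3*cnt + 2*cnt ≤ -1)) must hold; in canonical form it is d < cnt + 6 → (¬(5*cnt ≤ -1)).
Before cnt := d: ¬(5*d ≤ -1)
Before d := 3*d - 4: ¬(15*d ≤ 19)
Before cnt := 2*d - cnt - 7: ¬(15*d ≤ 19)
Before skip: ¬(15*d ≤ 19)
Answer: WP = ¬(15*d ≤ 19)


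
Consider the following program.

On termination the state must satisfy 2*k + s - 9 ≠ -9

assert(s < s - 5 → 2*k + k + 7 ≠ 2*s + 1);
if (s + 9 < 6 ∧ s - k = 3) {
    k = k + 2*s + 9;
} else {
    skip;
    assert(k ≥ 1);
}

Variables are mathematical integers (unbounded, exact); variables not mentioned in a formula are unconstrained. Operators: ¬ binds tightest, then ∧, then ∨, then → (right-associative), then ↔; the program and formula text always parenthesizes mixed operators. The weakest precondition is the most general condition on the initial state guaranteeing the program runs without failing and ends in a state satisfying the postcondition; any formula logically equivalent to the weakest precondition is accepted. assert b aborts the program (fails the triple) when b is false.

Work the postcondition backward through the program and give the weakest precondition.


Working backward. After the program, the postcondition 2*k + s - 9 ≠ -9 must hold; in canonical form it is 2*k + s ≠ 0.
Then branch requires 2*k + 5*s ≠ -18; else branch requires k ≥ 1 ∧ 2*k + s ≠ 0.
Before the if: ((s < -3 ∧ s = k + 3) → 2*k + 5*s ≠ -18) ∧ ((¬(s < -3 ∧ s = k + 3)) → (k ≥ 1 ∧ 2*k + s ≠ 0))
Before assert s < s - 5 → 2*k + k + 7 ≠ 2*s + 1: ((s < -3 ∧ s = k + 3) → 2*k + 5*s ≠ -18) ∧ ((¬(s < -3 ∧ s = k + 3)) → (k ≥ 1 ∧ 2*k + s ≠ 0))
Answer: WP = ((s < -3 ∧ s = k + 3) → 2*k + 5*s ≠ -18) ∧ ((¬(s < -3 ∧ s = k + 3)) → (k ≥ 1 ∧ 2*k + s ≠ 0))


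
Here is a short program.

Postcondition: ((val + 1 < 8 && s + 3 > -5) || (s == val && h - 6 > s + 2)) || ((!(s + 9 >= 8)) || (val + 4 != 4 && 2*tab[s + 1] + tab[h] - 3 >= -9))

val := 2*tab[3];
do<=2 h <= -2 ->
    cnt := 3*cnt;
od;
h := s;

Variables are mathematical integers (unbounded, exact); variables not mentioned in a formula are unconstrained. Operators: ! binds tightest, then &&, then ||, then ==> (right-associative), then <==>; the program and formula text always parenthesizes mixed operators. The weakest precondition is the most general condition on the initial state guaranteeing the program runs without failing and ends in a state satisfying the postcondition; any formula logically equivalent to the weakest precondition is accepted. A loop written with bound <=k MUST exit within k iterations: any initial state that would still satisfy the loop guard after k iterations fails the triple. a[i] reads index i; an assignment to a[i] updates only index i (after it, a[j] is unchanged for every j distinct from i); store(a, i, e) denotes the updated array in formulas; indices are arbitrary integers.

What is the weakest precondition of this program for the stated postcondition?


Working backward. After the program, the postcondition ((val + 1 < 8 && s + 3 > -5) || (s == val && h - 6 > s + 2)) || ((!(s + 9 >= 8)) || (val + 4 != 4 && 2*tab[s + 1] + tab[h] - 3 >= -9)) must hold; in canonical form it is (val < 7 && s > -8) || (s == val && h > s + 8) || (!(s >= -1)) || (val != 0 && 2*tab[s + 1] + tab[h] >= -6).
Before h := s: (val < 7 && s > -8) || (!(s >= -1)) || (val != 0 && 2*tab[s + 1] + tab[s] >= -6)
Before the loop (bound <=2), unroll the exhaustion recursion (WP_0 = exit-now case; WP_j = one more guarded iteration, up to j = 2):
  WP_0: (!(h <= -2)) && ((val < 7 && s > -8) || (!(s >= -1)) || (val != 0 && 2*tab[s + 1] + tab[s] >= -6))
  WP_1: (h <= -2 ==> ((!(h <= -2)) && ((val < 7 && s > -8) || (!(s >= -1)) || (val != 0 && 2*tab[s + 1] + tab[s] >= -6)))) && ((!(h <= -2)) ==> ((val < 7 && s > -8) || (!(s >= -1)) || (val != 0 && 2*tab[s + 1] + tab[s] >= -6)))
  WP_2: (h <= -2 ==> ((h <= -2 ==> ((!(h <= -2)) && ((val < 7 && s > -8) || (!(s >= -1)) || (val != 0 && 2*tab[s + 1] + tab[s] >= -6)))) && ((!(h <= -2)) ==> ((val < 7 && s > -8) || (!(s >= -1)) || (val != 0 && 2*tab[s + 1] + tab[s] >= -6))))) && ((!(h <= -2)) ==> ((val < 7 && s > -8) || (!(s >= -1)) || (val != 0 && 2*tab[s + 1] + tab[s] >= -6)))
So before the loop: (h <= -2 ==> ((h <= -2 ==> ((!(h <= -2)) && ((val < 7 && s > -8) || (!(s >= -1)) || (val != 0 && 2*tab[s + 1] + tab[s] >= -6)))) && ((!(h <= -2)) ==> ((val < 7 && s > -8) || (!(s >= -1)) || (val != 0 && 2*tab[s + 1] + tab[s] >= -6))))) && ((!(h <= -2)) ==> ((val < 7 && s > -8) || (!(s >= -1)) || (val != 0 && 2*tab[s + 1] + tab[s] >= -6)))
Before val := 2*tab[3]: (h <= -2 ==> ((h <= -2 ==> ((!(h <= -2)) && ((2*tab[3] < 7 && s > -8) || (!(s >= -1)) || (2*tab[3] != 0 && 2*tab[s + 1] + tab[s] >= -6)))) && ((!(h <= -2)) ==> ((2*tab[3] < 7 && s > -8) || (!(s >= -1)) || (2*tab[3] != 0 && 2*tab[s + 1] + tab[s] >= -6))))) && ((!(h <= -2)) ==> ((2*tab[3] < 7 && s > -8) || (!(s >= -1)) || (2*tab[3] != 0 && 2*tab[s + 1] + tab[s] >= -6)))
Answer: WP = (h <= -2 ==> ((h <= -2 ==> ((!(h <= -2)) && ((2*tab[3] < 7 && s > -8) || (!(s >= -1)) || (2*tab[3] != 0 && 2*tab[s + 1] + tab[s] >= -6)))) && ((!(h <= -2)) ==> ((2*tab[3] < 7 && s > -8) || (!(s >= -1)) || (2*tab[3] != 0 && 2*tab[s + 1] + tab[s] >= -6))))) && ((!(h <= -2)) ==> ((2*tab[3] < 7 && s > -8) || (!(s >= -1)) || (2*tab[3] != 0 && 2*tab[s + 1] + tab[s] >= -6)))


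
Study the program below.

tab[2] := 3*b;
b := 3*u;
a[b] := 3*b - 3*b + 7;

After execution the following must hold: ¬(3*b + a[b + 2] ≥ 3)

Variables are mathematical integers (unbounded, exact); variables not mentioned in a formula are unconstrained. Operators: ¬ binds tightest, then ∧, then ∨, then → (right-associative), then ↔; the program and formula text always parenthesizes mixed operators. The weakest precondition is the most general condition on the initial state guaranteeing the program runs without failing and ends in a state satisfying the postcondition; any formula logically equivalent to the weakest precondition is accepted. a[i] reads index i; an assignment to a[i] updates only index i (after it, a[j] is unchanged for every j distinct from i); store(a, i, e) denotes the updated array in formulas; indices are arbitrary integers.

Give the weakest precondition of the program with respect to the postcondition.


Working backward. After the program, the postcondition ¬(3*b + a[b + 2] ≥ 3) must hold; in canonical form it is ¬(a[b + 2] + 3*b ≥ 3).
Before a[b] := 3*b - 3*b + 7: ¬(store(a, b, 7)[b + 2] + 3*b ≥ 3)
Before b := 3*u: ¬(store(a, 3*u, 7)[3*u + 2] + 9*u ≥ 3)
Before tab[2] := 3*b: ¬(store(a, 3*u, 7)[3*u + 2] + 9*u ≥ 3)
Answer: WP = ¬(store(a, 3*u, 7)[3*u + 2] + 9*u ≥ 3)


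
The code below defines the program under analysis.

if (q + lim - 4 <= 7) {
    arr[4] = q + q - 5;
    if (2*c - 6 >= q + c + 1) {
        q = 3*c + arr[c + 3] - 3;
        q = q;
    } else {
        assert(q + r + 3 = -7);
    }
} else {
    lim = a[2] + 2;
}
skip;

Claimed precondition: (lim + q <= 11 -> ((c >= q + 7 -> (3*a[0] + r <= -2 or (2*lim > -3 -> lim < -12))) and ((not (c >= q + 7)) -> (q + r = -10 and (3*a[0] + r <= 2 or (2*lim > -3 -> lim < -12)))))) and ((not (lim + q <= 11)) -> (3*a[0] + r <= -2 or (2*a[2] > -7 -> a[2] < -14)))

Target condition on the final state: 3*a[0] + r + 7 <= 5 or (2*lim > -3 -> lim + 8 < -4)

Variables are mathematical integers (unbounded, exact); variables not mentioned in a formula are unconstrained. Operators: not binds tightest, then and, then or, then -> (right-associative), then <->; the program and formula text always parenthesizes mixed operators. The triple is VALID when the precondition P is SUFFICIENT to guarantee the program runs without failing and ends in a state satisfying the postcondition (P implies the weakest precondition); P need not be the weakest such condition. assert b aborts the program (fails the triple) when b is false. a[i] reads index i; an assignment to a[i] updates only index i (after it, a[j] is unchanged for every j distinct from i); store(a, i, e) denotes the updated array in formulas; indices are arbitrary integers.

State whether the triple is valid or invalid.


Working backward. After the program, the postcondition 3*a[0] + r + 7 <= 5 or (2*lim > -3 -> lim + 8 < -4) must hold; in canonical form it is 3*a[0] + r <= -2 or (2*lim > -3 -> lim < -12).
Before skip: 3*a[0] + r <= -2 or (2*lim > -3 -> lim < -12)
Then branch requires (c >= q + 7 -> (3*a[0] + r <= -2 or (2*lim > -3 -> lim < -12))) and ((not (c >= q + 7)) -> (q + r = -10 and (3*a[0] + r <= -2 or (2*lim > -3 -> lim < -12)))); else branch requires 3*a[0] + r <= -2 or (2*a[2] > -7 -> a[2] < -14).
Before the if: (lim + q <= 11 -> ((c >= q + 7 -> (3*a[0] + r <= -2 or (2*lim > -3 -> lim < -12))) and ((not (c >= q + 7)) -> (q + r = -10 and (3*a[0] + r <= -2 or (2*lim > -3 -> lim < -12)))))) and ((not (lim + q <= 11)) -> (3*a[0] + r <= -2 or (2*a[2] > -7 -> a[2] < -14)))
The weakest precondition is (lim + q <= 11 -> ((c >= q + 7 -> (3*a[0] + r <= -2 or (2*lim > -3 -> lim < -12))) and ((not (c >= q + 7)) -> (q + r = -10 and (3*a[0] + r <= -2 or (2*lim > -3 -> lim < -12)))))) and ((not (lim + q <= 11)) -> (3*a[0] + r <= -2 or (2*a[2] > -7 -> a[2] < -14))).
Check whether (lim + q <= 11 -> ((c >= q + 7 -> (3*a[0] + r <= -2 or (2*lim > -3 -> lim < -12))) and ((not (c >= q + 7)) -> (q + r = -10 and (3*a[0] + r <= 2 or (2*lim > -3 -> lim < -12)))))) and ((not (lim + q <= 11)) -> (3*a[0] + r <= -2 or (2*a[2] > -7 -> a[2] < -14))) implies it.
Countermodel: at the initial state a = {[0] = 0, [2] = 0, elsewhere 0}, c = -4, lim = 0, q = -10, r = 0, the precondition holds but the weakest precondition fails.
Answer: invalid


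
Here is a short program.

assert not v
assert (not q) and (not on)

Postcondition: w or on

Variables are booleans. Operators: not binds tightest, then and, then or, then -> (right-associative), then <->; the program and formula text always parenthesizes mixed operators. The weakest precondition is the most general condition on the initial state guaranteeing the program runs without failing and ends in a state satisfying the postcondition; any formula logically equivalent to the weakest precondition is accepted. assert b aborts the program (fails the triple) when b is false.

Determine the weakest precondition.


Working backward. After the program, w or on must hold.
Before assert (not q) and (not on): (not q) and (not on) and (w or on)
Before assert not v: (not v) and (not q) and (not on) and (w or on)
Answer: WP = (not v) and (not q) and (not on) and (w or on)


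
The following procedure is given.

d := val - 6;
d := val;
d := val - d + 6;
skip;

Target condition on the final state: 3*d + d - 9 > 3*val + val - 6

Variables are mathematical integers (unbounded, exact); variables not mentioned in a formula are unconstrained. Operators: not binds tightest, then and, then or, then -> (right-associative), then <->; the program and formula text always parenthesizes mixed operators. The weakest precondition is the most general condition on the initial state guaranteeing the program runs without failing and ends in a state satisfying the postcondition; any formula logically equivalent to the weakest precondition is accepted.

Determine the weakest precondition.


Working backward. After the program, the postcondition 3*d + d - 9 > 3*val + val - 6 must hold; in canonical form it is 4*d > 4*val + 3.
Before skip: 4*d > 4*val + 3
Before d := val - d + 6: 4*d < 21
Before d := val: 4*val < 21
Before d := val - 6: 4*val < 21
Answer: WP = 4*val < 21


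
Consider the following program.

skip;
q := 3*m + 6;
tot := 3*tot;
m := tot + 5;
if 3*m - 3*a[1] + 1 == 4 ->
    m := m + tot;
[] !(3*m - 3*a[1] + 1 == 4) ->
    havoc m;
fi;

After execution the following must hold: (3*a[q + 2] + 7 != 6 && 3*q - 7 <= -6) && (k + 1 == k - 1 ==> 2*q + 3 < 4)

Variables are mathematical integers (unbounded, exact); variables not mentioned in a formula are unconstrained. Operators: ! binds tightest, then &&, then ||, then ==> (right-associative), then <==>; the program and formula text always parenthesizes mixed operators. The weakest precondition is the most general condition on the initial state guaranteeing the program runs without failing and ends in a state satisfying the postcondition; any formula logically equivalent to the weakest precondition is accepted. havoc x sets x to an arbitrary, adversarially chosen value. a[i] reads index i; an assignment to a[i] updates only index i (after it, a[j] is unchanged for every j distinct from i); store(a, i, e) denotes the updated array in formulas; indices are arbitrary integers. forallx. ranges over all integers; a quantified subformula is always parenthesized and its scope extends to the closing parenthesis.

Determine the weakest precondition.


Working backward. After the program, the postcondition (3*a[q + 2] + 7 != 6 && 3*q - 7 <= -6) && (k + 1 == k - 1 ==> 2*q + 3 < 4) must hold; in canonical form it is 3*a[q + 2] != -1 && 3*q <= 1.
Then branch requires 3*a[q + 2] != -1 && 3*q <= 1; else branch requires 3*a[q + 2] != -1 && 3*q <= 1.
Before the if: (3*m == 3*a[1] + 3 ==> (3*a[q + 2] != -1 && 3*q <= 1)) && ((!(3*m == 3*a[1] + 3)) ==> (3*a[q + 2] != -1 && 3*q <= 1))
Before m := tot + 5: (3*tot == 3*a[1] - 12 ==> (3*a[q + 2] != -1 && 3*q <= 1)) && ((!(3*tot == 3*a[1] - 12)) ==> (3*a[q + 2] != -1 && 3*q <= 1))
Before tot := 3*tot: (9*tot == 3*a[1] - 12 ==> (3*a[q + 2] != -1 && 3*q <= 1)) && ((!(9*tot == 3*a[1] - 12)) ==> (3*a[q + 2] != -1 && 3*q <= 1))
Before q := 3*m + 6: (9*tot == 3*a[1] - 12 ==> (3*a[3*m + 8] != -1 && 9*m <= -17)) && ((!(9*tot == 3*a[1] - 12)) ==> (3*a[3*m + 8] != -1 && 9*m <= -17))
Before skip: (9*tot == 3*a[1] - 12 ==> (3*a[3*m + 8] != -1 && 9*m <= -17)) && ((!(9*tot == 3*a[1] - 12)) ==> (3*a[3*m + 8] != -1 && 9*m <= -17))
Answer: WP = (9*tot == 3*a[1] - 12 ==> (3*a[3*m + 8] != -1 && 9*m <= -17)) && ((!(9*tot == 3*a[1] - 12)) ==> (3*a[3*m + 8] != -1 && 9*m <= -17))


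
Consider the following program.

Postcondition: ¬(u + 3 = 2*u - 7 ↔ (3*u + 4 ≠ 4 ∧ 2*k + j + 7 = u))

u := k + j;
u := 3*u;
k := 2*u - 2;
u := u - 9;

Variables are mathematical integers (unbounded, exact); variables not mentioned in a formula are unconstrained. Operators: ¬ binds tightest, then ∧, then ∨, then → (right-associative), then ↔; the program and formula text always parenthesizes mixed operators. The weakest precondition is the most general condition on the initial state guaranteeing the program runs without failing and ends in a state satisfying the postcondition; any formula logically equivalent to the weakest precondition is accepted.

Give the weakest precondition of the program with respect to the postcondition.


Working backward. After the program, the postcondition ¬(u + 3 = 2*u - 7 ↔ (3*u + 4 ≠ 4 ∧ 2*k + j + 7 = u)) must hold; in canonical form it is ¬(u = 10 ↔ (3*u ≠ 0 ∧ j + 2*k = u - 7)).
Before u := u - 9: ¬(u = 19 ↔ (3*u ≠ 27 ∧ j + 2*k = u - 16))
Before k := 2*u - 2: ¬(u = 19 ↔ (3*u ≠ 27 ∧ j + 3*u = -12))
Before u := 3*u: ¬(3*u = 19 ↔ (9*u ≠ 27 ∧ j + 9*u = -12))
Before u := k + j: ¬(3*j + 3*k = 19 ↔ (9*j + 9*k ≠ 27 ∧ 10*j + 9*k = -12))
Answer: WP = ¬(3*j + 3*k = 19 ↔ (9*j + 9*k ≠ 27 ∧ 10*j + 9*k = -12))


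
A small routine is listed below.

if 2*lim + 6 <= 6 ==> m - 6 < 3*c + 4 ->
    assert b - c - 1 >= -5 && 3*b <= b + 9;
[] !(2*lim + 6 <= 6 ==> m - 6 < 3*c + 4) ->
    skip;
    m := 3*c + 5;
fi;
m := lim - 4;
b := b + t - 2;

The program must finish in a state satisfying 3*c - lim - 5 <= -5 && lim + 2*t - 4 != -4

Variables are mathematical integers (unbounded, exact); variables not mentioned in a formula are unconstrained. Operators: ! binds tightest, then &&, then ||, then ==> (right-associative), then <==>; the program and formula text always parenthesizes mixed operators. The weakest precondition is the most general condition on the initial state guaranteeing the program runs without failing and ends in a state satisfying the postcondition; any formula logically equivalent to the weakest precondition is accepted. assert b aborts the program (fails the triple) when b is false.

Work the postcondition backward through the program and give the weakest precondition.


Working backward. After the program, the postcondition 3*c - lim - 5 <= -5 && lim + 2*t - 4 != -4 must hold; in canonical form it is 3*c <= lim && lim + 2*t != 0.
Before b := b + t - 2: 3*c <= lim && lim + 2*t != 0
Before m := lim - 4: 3*c <= lim && lim + 2*t != 0
Then branch requires b >= c - 4 && 2*b <= 9 && 3*c <= lim && lim + 2*t != 0; else branch requires 3*c <= lim && lim + 2*t != 0.
Before the if: ((2*lim <= 0 ==> m < 3*c + 10) ==> (b >= c - 4 && 2*b <= 9 && 3*c <= lim && lim + 2*t != 0)) && ((!(2*lim <= 0 ==> m < 3*c + 10)) ==> (3*c <= lim && lim + 2*t != 0))
Answer: WP = ((2*lim <= 0 ==> m < 3*c + 10) ==> (b >= c - 4 && 2*b <= 9 && 3*c <= lim && lim + 2*t != 0)) && ((!(2*lim <= 0 ==> m < 3*c + 10)) ==> (3*c <= lim && lim + 2*t != 0))


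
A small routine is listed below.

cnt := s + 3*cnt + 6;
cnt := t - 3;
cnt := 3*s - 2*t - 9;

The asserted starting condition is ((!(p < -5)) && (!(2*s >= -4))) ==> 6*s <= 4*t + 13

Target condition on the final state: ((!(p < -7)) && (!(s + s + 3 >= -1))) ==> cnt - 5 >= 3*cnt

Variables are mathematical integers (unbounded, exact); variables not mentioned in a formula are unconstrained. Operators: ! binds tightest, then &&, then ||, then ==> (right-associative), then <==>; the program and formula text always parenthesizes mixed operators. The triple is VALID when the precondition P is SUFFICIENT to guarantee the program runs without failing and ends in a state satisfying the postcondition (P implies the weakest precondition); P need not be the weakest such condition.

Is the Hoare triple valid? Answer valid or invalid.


Working backward. After the program, the postcondition ((!(p < -7)) && (!(s + s + 3 >= -1))) ==> cnt - 5 >= 3*cnt must hold; in canonical form it is ((!(p < -7)) && (!(2*s >= -4))) ==> 2*cnt <= -5.
Before cnt := 3*s - 2*t - 9: ((!(p < -7)) && (!(2*s >= -4))) ==> 6*s <= 4*t + 13
Before cnt := t - 3: ((!(p < -7)) && (!(2*s >= -4))) ==> 6*s <= 4*t + 13
Before cnt := s + 3*cnt + 6: ((!(p < -7)) && (!(2*s >= -4))) ==> 6*s <= 4*t + 13
The weakest precondition is ((!(p < -7)) && (!(2*s >= -4))) ==> 6*s <= 4*t + 13.
Check whether ((!(p < -5)) && (!(2*s >= -4))) ==> 6*s <= 4*t + 13 implies it.
Countermodel: at the initial state p = -6, s = -3, t = -8, the precondition holds but the weakest precondition fails.
Answer: invalid


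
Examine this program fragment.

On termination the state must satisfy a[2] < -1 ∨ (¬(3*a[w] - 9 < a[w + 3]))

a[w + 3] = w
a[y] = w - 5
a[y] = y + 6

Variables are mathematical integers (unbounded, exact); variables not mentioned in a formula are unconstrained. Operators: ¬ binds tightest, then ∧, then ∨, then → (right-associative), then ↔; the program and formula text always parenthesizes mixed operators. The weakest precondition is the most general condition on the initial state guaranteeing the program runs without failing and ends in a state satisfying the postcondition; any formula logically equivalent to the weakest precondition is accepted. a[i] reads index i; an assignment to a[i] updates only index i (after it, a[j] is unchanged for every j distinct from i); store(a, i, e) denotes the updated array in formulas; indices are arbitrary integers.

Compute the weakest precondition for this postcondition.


Working backward. After the program, the postcondition a[2] < -1 ∨ (¬(3*a[w] - 9 < a[w + 3])) must hold; in canonical form it is a[2] < -1 ∨ (¬(3*a[w] < a[w + 3] + 9)).
Before a[y] := y + 6: store(a, y, y + 6)[2] < -1 ∨ (¬(3*store(a, y, y + 6)[w] < store(a, y, y + 6)[w + 3] + 9))
Before a[y] := w - 5: store(store(a, y, w - 5), y, y + 6)[2] < -1 ∨ (¬(3*store(store(a, y, w - 5), y, y + 6)[w] < store(store(a, y, w - 5), y, y + 6)[w + 3] + 9))
Before a[w + 3] := w: store(store(store(a, w + 3, w), y, w - 5), y, y + 6)[2] < -1 ∨ (¬(3*store(store(store(a, w + 3, w), y, w - 5), y, y + 6)[w] < store(store(store(a, w + 3, w), y, w - 5), y, y + 6)[w + 3] + 9))
Answer: WP = store(store(store(a, w + 3, w), y, w - 5), y, y + 6)[2] < -1 ∨ (¬(3*store(store(store(a, w + 3, w), y, w - 5), y, y + 6)[w] < store(store(store(a, w + 3, w), y, w - 5), y, y + 6)[w + 3] + 9))


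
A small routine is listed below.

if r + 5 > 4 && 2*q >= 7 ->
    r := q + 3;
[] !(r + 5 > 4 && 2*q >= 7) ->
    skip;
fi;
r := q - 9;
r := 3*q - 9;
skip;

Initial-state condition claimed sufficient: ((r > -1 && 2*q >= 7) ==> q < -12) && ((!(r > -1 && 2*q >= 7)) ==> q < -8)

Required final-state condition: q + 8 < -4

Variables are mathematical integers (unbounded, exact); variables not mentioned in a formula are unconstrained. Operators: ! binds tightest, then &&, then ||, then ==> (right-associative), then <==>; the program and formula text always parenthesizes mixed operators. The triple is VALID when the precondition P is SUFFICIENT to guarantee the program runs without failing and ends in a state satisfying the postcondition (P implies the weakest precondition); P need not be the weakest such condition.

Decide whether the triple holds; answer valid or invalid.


Working backward. After the program, the postcondition q + 8 < -4 must hold; in canonical form it is q < -12.
Before skip: q < -12
Before r := 3*q - 9: q < -12
Before r := q - 9: q < -12
Then branch requires q < -12; else branch requires q < -12.
Before the if: ((r > -1 && 2*q >= 7) ==> q < -12) && ((!(r > -1 && 2*q >= 7)) ==> q < -12)
The weakest precondition is ((r > -1 && 2*q >= 7) ==> q < -12) && ((!(r > -1 && 2*q >= 7)) ==> q < -12).
Check whether ((r > -1 && 2*q >= 7) ==> q < -12) && ((!(r > -1 && 2*q >= 7)) ==> q < -8) implies it.
Countermodel: at the initial state q = -12, r = 0, the precondition holds but the weakest precondition fails.
Answer: invalid


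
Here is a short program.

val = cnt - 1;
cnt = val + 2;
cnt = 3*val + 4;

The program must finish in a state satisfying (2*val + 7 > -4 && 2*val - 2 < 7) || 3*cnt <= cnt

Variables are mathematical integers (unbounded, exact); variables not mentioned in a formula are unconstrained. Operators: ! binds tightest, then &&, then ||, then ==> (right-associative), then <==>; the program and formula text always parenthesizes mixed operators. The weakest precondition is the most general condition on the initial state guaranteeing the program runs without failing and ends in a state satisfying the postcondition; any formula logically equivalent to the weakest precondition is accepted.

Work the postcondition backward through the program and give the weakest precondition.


Working backward. After the program, the postcondition (2*val + 7 > -4 && 2*val - 2 < 7) || 3*cnt <= cnt must hold; in canonical form it is (2*val > -11 && 2*val < 9) || 2*cnt <= 0.
Before cnt := 3*val + 4: (2*val > -11 && 2*val < 9) || 6*val <= -8
Before cnt := val + 2: (2*val > -11 && 2*val < 9) || 6*val <= -8
Before val := cnt - 1: (2*cnt > -9 && 2*cnt < 11) || 6*cnt <= -2
Answer: WP = (2*cnt > -9 && 2*cnt < 11) || 6*cnt <= -2


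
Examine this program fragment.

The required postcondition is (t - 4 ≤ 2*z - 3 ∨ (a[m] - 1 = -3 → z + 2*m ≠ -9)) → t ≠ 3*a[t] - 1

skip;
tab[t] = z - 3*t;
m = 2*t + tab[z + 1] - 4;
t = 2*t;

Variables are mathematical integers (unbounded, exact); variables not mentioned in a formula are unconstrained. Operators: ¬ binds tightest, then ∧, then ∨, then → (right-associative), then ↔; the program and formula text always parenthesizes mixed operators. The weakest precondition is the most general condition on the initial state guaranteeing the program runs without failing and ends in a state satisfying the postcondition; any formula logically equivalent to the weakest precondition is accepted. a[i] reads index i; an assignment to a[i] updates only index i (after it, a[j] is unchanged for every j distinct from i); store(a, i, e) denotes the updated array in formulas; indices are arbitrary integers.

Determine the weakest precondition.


Working backward. After the program, the postcondition (t - 4 ≤ 2*z - 3 ∨ (a[m] - 1 = -3 → z + 2*m ≠ -9)) → t ≠ 3*a[t] - 1 must hold; in canonical form it is (t ≤ 2*z + 1 ∨ (a[m] = -2 → 2*m + z ≠ -9)) → t ≠ 3*a[t] - 1.
Before t := 2*t: (2*t ≤ 2*z + 1 ∨ (a[m] = -2 → 2*m + z ≠ -9)) → 2*t ≠ 3*a[2*t] - 1
Before m := 2*t + tab[z + 1] - 4: (2*t ≤ 2*z + 1 ∨ (a[tab[z + 1] + 2*t - 4] = -2 → 2*tab[z + 1] + 4*t + z ≠ -1)) → 2*t ≠ 3*a[2*t] - 1
Before tab[t] := z - 3*t: (2*t ≤ 2*z + 1 ∨ (a[store(tab, t, -3*t + z)[z + 1] + 2*t - 4] = -2 → 2*store(tab, t, -3*t + z)[z + 1] + 4*t + z ≠ -1)) → 2*t ≠ 3*a[2*t] - 1
Before skip: (2*t ≤ 2*z + 1 ∨ (a[store(tab, t, -3*t + z)[z + 1] + 2*t - 4] = -2 → 2*store(tab, t, -3*t + z)[z + 1] + 4*t + z ≠ -1)) → 2*t ≠ 3*a[2*t] - 1
Answer: WP = (2*t ≤ 2*z + 1 ∨ (a[store(tab, t, -3*t + z)[z + 1] + 2*t - 4] = -2 → 2*store(tab, t, -3*t + z)[z + 1] + 4*t + z ≠ -1)) → 2*t ≠ 3*a[2*t] - 1


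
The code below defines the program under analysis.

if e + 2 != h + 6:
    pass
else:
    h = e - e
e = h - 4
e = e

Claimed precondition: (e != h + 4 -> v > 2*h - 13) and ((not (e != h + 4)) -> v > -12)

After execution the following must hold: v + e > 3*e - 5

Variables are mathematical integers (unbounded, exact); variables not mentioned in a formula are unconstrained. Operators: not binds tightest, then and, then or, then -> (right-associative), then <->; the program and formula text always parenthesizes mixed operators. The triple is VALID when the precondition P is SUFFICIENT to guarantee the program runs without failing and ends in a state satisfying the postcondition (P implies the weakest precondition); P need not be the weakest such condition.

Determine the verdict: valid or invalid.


Working backward. After the program, the postcondition v + e > 3*e - 5 must hold; in canonical form it is v > 2*e - 5.
Before e := e: v > 2*e - 5
Before e := h - 4: v > 2*h - 13
Then branch requires v > 2*h - 13; else branch requires v > -13.
Before the if: (e != h + 4 -> v > 2*h - 13) and ((not (e != h + 4)) -> v > -13)
The weakest precondition is (e != h + 4 -> v > 2*h - 13) and ((not (e != h + 4)) -> v > -13).
Check whether (e != h + 4 -> v > 2*h - 13) and ((not (e != h + 4)) -> v > -12) implies it.
Every state satisfying the precondition satisfies the weakest precondition: the implication holds.
Answer: valid


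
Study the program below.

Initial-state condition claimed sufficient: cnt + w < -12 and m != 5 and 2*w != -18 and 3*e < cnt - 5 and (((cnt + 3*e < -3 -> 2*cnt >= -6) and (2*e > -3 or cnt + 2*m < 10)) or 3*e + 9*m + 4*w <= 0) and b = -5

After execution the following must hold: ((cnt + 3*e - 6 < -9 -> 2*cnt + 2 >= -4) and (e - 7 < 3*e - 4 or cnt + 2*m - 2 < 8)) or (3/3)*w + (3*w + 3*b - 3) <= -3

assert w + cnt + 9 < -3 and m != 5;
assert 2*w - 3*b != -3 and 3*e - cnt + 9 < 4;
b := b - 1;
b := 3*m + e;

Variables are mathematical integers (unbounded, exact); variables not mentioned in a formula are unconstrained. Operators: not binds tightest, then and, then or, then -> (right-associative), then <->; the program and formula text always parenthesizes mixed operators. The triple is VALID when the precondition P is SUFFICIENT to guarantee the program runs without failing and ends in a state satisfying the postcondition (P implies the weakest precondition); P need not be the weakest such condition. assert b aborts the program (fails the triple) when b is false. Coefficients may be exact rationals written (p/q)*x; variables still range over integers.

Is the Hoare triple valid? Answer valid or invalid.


Working backward. After the program, the postcondition ((cnt + 3*e - 6 < -9 -> 2*cnt + 2 >= -4) and (e - 7 < 3*e - 4 or cnt + 2*m - 2 < 8)) or (3/3)*w + (3*w + 3*b - 3) <= -3 must hold; in canonical form it is ((cnt + 3*e < -3 -> 2*cnt >= -6) and (2*e > -3 or cnt + 2*m < 10)) or 3*b + 4*w <= 0.
Before b := 3*m + e: ((cnt + 3*e < -3 -> 2*cnt >= -6) and (2*e > -3 or cnt + 2*m < 10)) or 3*e + 9*m + 4*w <= 0
Before b := b - 1: ((cnt + 3*e < -3 -> 2*cnt >= -6) and (2*e > -3 or cnt + 2*m < 10)) or 3*e + 9*m + 4*w <= 0
Before assert 2*w - 3*b != -3 and 3*e - cnt + 9 < 4: 2*w != 3*b - 3 and 3*e < cnt - 5 and (((cnt + 3*e < -3 -> 2*cnt >= -6) and (2*e > -3 or cnt + 2*m < 10)) or 3*e + 9*m + 4*w <= 0)
Before assert w + cnt + 9 < -3 and m != 5: cnt + w < -12 and m != 5 and 2*w != 3*b - 3 and 3*e < cnt - 5 and (((cnt + 3*e < -3 -> 2*cnt >= -6) and (2*e > -3 or cnt + 2*m < 10)) or 3*e + 9*m + 4*w <= 0)
The weakest precondition is cnt + w < -12 and m != 5 and 2*w != 3*b - 3 and 3*e < cnt - 5 and (((cnt + 3*e < -3 -> 2*cnt >= -6) and (2*e > -3 or cnt + 2*m < 10)) or 3*e + 9*m + 4*w <= 0).
Check whether cnt + w < -12 and m != 5 and 2*w != -18 and 3*e < cnt - 5 and (((cnt + 3*e < -3 -> 2*cnt >= -6) and (2*e > -3 or cnt + 2*m < 10)) or 3*e + 9*m + 4*w <= 0) and b = -5 implies it.
Every state satisfying the precondition satisfies the weakest precondition: the implication holds.
Answer: valid


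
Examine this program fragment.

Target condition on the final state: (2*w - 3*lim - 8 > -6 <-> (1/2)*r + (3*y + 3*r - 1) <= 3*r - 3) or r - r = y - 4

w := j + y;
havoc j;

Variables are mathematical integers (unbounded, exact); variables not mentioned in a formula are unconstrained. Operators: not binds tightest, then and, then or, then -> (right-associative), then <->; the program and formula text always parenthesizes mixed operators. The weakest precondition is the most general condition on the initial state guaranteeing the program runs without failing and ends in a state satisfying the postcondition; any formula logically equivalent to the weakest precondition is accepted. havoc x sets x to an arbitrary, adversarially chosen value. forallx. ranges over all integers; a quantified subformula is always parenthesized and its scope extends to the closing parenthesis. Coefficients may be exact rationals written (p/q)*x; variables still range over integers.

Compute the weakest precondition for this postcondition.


Working backward. After the program, the postcondition (2*w - 3*lim - 8 > -6 <-> (1/2)*r + (3*y + 3*r - 1) <= 3*r - 3) or r - r = y - 4 must hold; in canonical form it is (2*w > 3*lim + 2 <-> (1/2)*r + 3*y <= -2) or y = 4.
Before havoc j: (2*w > 3*lim + 2 <-> (1/2)*r + 3*y <= -2) or y = 4
Before w := j + y: (2*j + 2*y > 3*lim + 2 <-> (1/2)*r + 3*y <= -2) or y = 4
Answer: WP = (2*j + 2*y > 3*lim + 2 <-> (1/2)*r + 3*y <= -2) or y = 4


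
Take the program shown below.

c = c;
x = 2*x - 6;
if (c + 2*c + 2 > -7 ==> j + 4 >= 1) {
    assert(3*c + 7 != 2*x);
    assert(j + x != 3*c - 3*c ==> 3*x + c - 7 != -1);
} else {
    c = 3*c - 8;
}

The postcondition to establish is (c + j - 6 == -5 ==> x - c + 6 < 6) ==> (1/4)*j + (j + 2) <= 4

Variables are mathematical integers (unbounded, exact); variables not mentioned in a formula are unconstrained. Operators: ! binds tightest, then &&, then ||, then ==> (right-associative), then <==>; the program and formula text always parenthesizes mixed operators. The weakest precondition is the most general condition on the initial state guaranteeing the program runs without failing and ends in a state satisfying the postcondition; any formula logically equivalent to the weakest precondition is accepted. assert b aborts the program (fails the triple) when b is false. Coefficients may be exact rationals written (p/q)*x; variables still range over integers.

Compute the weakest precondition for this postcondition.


Working backward. After the program, the postcondition (c + j - 6 == -5 ==> x - c + 6 < 6) ==> (1/4)*j + (j + 2) <= 4 must hold; in canonical form it is (c + j == 1 ==> x < c) ==> (5/4)*j <= 2.
Then branch requires 3*c != 2*x - 7 && (j + x != 0 ==> c + 3*x != 6) && ((c + j == 1 ==> x < c) ==> (5/4)*j <= 2); else branch requires (3*c + j == 9 ==> x < 3*c - 8) ==> (5/4)*j <= 2.
Before the if: ((3*c > -9 ==> j >= -3) ==> (3*c != 2*x - 7 && (j + x != 0 ==> c + 3*x != 6) && ((c + j == 1 ==> x < c) ==> (5/4)*j <= 2))) && ((!(3*c > -9 ==> j >= -3)) ==> ((3*c + j == 9 ==> x < 3*c - 8) ==> (5/4)*j <= 2))
Before x := 2*x - 6: ((3*c > -9 ==> j >= -3) ==> (3*c != 4*x - 19 && (j + 2*x != 6 ==> c + 6*x != 24) && ((c + j == 1 ==> 2*x < c + 6) ==> (5/4)*j <= 2))) && ((!(3*c > -9 ==> j >= -3)) ==> ((3*c + j == 9 ==> 2*x < 3*c - 2) ==> (5/4)*j <= 2))
Before c := c: ((3*c > -9 ==> j >= -3) ==> (3*c != 4*x - 19 && (j + 2*x != 6 ==> c + 6*x != 24) && ((c + j == 1 ==> 2*x < c + 6) ==> (5/4)*j <= 2))) && ((!(3*c > -9 ==> j >= -3)) ==> ((3*c + j == 9 ==> 2*x < 3*c - 2) ==> (5/4)*j <= 2))
Answer: WP = ((3*c > -9 ==> j >= -3) ==> (3*c != 4*x - 19 && (j + 2*x != 6 ==> c + 6*x != 24) && ((c + j == 1 ==> 2*x < c + 6) ==> (5/4)*j <= 2))) && ((!(3*c > -9 ==> j >= -3)) ==> ((3*c + j == 9 ==> 2*x < 3*c - 2) ==> (5/4)*j <= 2))
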